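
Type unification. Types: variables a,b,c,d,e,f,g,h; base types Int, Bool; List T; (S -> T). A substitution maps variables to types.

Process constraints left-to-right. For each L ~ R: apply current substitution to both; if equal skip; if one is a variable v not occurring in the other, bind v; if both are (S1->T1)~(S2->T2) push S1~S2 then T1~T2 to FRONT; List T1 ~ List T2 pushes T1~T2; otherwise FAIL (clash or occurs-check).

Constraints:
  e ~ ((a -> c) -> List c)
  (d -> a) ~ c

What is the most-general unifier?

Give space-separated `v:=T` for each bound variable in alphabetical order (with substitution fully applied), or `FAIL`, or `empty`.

Answer: c:=(d -> a) e:=((a -> (d -> a)) -> List (d -> a))

Derivation:
step 1: unify e ~ ((a -> c) -> List c)  [subst: {-} | 1 pending]
  bind e := ((a -> c) -> List c)
step 2: unify (d -> a) ~ c  [subst: {e:=((a -> c) -> List c)} | 0 pending]
  bind c := (d -> a)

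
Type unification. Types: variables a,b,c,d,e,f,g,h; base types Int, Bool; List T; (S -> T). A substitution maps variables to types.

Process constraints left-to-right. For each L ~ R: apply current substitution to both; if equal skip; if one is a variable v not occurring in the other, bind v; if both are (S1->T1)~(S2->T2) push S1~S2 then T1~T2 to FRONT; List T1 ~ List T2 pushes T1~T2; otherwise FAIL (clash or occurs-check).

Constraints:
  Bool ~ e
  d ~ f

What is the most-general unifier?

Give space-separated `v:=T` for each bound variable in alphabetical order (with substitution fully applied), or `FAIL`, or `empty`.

step 1: unify Bool ~ e  [subst: {-} | 1 pending]
  bind e := Bool
step 2: unify d ~ f  [subst: {e:=Bool} | 0 pending]
  bind d := f

Answer: d:=f e:=Bool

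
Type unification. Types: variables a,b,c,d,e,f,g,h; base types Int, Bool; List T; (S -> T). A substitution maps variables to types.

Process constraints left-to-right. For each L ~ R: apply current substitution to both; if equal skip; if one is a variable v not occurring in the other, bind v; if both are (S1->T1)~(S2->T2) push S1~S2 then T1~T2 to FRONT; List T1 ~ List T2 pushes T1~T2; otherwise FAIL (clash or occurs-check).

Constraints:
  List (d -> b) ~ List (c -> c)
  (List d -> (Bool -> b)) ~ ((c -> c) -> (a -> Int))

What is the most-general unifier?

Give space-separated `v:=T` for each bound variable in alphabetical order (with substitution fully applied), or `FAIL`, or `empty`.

step 1: unify List (d -> b) ~ List (c -> c)  [subst: {-} | 1 pending]
  -> decompose List: push (d -> b)~(c -> c)
step 2: unify (d -> b) ~ (c -> c)  [subst: {-} | 1 pending]
  -> decompose arrow: push d~c, b~c
step 3: unify d ~ c  [subst: {-} | 2 pending]
  bind d := c
step 4: unify b ~ c  [subst: {d:=c} | 1 pending]
  bind b := c
step 5: unify (List c -> (Bool -> c)) ~ ((c -> c) -> (a -> Int))  [subst: {d:=c, b:=c} | 0 pending]
  -> decompose arrow: push List c~(c -> c), (Bool -> c)~(a -> Int)
step 6: unify List c ~ (c -> c)  [subst: {d:=c, b:=c} | 1 pending]
  clash: List c vs (c -> c)

Answer: FAIL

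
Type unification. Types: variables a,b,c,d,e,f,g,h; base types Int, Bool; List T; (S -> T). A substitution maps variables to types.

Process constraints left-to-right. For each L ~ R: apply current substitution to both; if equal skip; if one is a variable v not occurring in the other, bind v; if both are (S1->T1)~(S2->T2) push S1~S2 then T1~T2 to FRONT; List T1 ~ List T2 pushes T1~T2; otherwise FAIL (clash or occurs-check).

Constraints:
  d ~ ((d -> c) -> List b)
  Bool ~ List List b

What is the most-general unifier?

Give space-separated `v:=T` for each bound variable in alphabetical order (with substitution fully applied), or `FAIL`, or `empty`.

Answer: FAIL

Derivation:
step 1: unify d ~ ((d -> c) -> List b)  [subst: {-} | 1 pending]
  occurs-check fail: d in ((d -> c) -> List b)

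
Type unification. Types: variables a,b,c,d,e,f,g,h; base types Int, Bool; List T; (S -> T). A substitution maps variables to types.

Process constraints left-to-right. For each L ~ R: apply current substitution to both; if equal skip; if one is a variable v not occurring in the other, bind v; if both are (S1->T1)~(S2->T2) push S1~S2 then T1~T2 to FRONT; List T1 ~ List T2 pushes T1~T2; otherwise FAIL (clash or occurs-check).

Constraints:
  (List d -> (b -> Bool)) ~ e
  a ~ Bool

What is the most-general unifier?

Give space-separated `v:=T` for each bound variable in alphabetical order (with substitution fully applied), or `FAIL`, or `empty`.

step 1: unify (List d -> (b -> Bool)) ~ e  [subst: {-} | 1 pending]
  bind e := (List d -> (b -> Bool))
step 2: unify a ~ Bool  [subst: {e:=(List d -> (b -> Bool))} | 0 pending]
  bind a := Bool

Answer: a:=Bool e:=(List d -> (b -> Bool))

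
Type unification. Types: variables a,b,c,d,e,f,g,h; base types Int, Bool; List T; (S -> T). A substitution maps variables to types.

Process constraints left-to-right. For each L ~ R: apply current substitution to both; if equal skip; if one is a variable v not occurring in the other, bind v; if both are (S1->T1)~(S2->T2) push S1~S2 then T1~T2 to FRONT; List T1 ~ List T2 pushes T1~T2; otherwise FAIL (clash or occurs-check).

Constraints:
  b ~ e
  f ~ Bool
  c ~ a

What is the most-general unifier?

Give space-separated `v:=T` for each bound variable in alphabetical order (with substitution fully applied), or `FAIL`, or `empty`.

step 1: unify b ~ e  [subst: {-} | 2 pending]
  bind b := e
step 2: unify f ~ Bool  [subst: {b:=e} | 1 pending]
  bind f := Bool
step 3: unify c ~ a  [subst: {b:=e, f:=Bool} | 0 pending]
  bind c := a

Answer: b:=e c:=a f:=Bool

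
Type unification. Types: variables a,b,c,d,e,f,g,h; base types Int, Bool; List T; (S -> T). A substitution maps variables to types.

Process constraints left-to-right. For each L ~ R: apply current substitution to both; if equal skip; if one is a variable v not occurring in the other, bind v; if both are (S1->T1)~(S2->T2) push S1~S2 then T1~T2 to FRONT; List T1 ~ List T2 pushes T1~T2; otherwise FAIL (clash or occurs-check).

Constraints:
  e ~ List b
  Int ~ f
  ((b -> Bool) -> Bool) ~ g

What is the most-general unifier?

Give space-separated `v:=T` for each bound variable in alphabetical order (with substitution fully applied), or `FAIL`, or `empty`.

step 1: unify e ~ List b  [subst: {-} | 2 pending]
  bind e := List b
step 2: unify Int ~ f  [subst: {e:=List b} | 1 pending]
  bind f := Int
step 3: unify ((b -> Bool) -> Bool) ~ g  [subst: {e:=List b, f:=Int} | 0 pending]
  bind g := ((b -> Bool) -> Bool)

Answer: e:=List b f:=Int g:=((b -> Bool) -> Bool)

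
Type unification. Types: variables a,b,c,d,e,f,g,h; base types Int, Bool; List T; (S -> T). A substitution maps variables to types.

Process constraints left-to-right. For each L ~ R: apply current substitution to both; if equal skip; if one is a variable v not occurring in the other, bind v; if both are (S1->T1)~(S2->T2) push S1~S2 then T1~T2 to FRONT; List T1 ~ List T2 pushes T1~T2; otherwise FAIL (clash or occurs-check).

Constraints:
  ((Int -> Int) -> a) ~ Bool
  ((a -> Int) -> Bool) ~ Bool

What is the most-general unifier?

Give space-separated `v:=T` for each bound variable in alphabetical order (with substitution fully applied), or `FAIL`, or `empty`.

Answer: FAIL

Derivation:
step 1: unify ((Int -> Int) -> a) ~ Bool  [subst: {-} | 1 pending]
  clash: ((Int -> Int) -> a) vs Bool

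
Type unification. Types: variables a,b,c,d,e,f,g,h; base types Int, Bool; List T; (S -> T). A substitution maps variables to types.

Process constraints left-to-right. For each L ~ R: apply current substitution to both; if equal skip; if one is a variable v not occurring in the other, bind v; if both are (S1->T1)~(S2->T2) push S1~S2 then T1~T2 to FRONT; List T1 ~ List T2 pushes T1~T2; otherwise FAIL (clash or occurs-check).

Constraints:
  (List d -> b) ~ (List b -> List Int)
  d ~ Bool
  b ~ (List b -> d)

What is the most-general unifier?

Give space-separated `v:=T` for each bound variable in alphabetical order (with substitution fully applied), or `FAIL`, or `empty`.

step 1: unify (List d -> b) ~ (List b -> List Int)  [subst: {-} | 2 pending]
  -> decompose arrow: push List d~List b, b~List Int
step 2: unify List d ~ List b  [subst: {-} | 3 pending]
  -> decompose List: push d~b
step 3: unify d ~ b  [subst: {-} | 3 pending]
  bind d := b
step 4: unify b ~ List Int  [subst: {d:=b} | 2 pending]
  bind b := List Int
step 5: unify List Int ~ Bool  [subst: {d:=b, b:=List Int} | 1 pending]
  clash: List Int vs Bool

Answer: FAIL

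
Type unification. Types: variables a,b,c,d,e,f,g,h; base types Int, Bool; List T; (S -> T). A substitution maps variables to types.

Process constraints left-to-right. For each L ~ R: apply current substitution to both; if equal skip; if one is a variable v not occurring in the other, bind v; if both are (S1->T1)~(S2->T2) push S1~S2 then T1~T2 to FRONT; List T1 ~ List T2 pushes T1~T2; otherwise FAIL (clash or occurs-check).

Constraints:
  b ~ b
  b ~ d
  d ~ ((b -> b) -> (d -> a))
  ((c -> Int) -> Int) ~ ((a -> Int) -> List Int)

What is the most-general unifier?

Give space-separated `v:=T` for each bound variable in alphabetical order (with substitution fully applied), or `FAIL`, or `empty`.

step 1: unify b ~ b  [subst: {-} | 3 pending]
  -> identical, skip
step 2: unify b ~ d  [subst: {-} | 2 pending]
  bind b := d
step 3: unify d ~ ((d -> d) -> (d -> a))  [subst: {b:=d} | 1 pending]
  occurs-check fail: d in ((d -> d) -> (d -> a))

Answer: FAIL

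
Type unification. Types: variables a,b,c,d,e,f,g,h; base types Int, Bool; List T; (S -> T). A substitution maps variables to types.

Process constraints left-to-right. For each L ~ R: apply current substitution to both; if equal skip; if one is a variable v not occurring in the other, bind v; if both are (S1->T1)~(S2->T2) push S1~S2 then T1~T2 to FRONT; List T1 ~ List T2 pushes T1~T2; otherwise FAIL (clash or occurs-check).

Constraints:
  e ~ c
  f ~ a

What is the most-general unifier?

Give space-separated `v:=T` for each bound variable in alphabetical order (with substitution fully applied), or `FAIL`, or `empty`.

Answer: e:=c f:=a

Derivation:
step 1: unify e ~ c  [subst: {-} | 1 pending]
  bind e := c
step 2: unify f ~ a  [subst: {e:=c} | 0 pending]
  bind f := a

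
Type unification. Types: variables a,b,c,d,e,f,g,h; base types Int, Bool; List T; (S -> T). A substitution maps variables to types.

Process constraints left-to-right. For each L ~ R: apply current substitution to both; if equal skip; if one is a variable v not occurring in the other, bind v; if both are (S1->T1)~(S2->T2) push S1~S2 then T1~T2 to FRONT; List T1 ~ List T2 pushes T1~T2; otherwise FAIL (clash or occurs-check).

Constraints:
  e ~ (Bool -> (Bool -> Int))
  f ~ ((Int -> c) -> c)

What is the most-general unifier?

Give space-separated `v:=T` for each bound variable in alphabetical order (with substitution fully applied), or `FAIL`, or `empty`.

Answer: e:=(Bool -> (Bool -> Int)) f:=((Int -> c) -> c)

Derivation:
step 1: unify e ~ (Bool -> (Bool -> Int))  [subst: {-} | 1 pending]
  bind e := (Bool -> (Bool -> Int))
step 2: unify f ~ ((Int -> c) -> c)  [subst: {e:=(Bool -> (Bool -> Int))} | 0 pending]
  bind f := ((Int -> c) -> c)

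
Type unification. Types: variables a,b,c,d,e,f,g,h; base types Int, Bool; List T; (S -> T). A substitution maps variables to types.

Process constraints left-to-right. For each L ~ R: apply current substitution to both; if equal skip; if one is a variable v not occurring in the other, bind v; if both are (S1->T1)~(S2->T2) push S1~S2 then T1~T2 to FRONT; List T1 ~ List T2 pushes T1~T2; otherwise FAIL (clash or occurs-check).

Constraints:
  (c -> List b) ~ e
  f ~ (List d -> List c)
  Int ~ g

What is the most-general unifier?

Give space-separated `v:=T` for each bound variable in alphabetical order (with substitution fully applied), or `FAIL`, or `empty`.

Answer: e:=(c -> List b) f:=(List d -> List c) g:=Int

Derivation:
step 1: unify (c -> List b) ~ e  [subst: {-} | 2 pending]
  bind e := (c -> List b)
step 2: unify f ~ (List d -> List c)  [subst: {e:=(c -> List b)} | 1 pending]
  bind f := (List d -> List c)
step 3: unify Int ~ g  [subst: {e:=(c -> List b), f:=(List d -> List c)} | 0 pending]
  bind g := Int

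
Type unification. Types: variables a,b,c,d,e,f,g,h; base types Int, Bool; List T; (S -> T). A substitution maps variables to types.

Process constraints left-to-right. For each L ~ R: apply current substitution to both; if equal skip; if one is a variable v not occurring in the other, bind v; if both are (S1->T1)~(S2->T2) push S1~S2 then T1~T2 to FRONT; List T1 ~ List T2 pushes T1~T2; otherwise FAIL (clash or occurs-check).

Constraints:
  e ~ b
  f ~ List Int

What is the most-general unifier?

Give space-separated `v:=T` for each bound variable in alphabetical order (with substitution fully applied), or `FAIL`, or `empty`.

step 1: unify e ~ b  [subst: {-} | 1 pending]
  bind e := b
step 2: unify f ~ List Int  [subst: {e:=b} | 0 pending]
  bind f := List Int

Answer: e:=b f:=List Int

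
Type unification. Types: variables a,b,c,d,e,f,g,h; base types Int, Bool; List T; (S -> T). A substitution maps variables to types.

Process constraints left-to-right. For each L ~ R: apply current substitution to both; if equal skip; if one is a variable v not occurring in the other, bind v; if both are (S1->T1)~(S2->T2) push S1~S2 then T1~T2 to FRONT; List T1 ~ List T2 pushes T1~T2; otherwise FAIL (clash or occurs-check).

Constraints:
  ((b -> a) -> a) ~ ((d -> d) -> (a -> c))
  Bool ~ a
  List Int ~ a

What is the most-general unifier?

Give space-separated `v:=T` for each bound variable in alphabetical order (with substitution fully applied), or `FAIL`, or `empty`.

Answer: FAIL

Derivation:
step 1: unify ((b -> a) -> a) ~ ((d -> d) -> (a -> c))  [subst: {-} | 2 pending]
  -> decompose arrow: push (b -> a)~(d -> d), a~(a -> c)
step 2: unify (b -> a) ~ (d -> d)  [subst: {-} | 3 pending]
  -> decompose arrow: push b~d, a~d
step 3: unify b ~ d  [subst: {-} | 4 pending]
  bind b := d
step 4: unify a ~ d  [subst: {b:=d} | 3 pending]
  bind a := d
step 5: unify d ~ (d -> c)  [subst: {b:=d, a:=d} | 2 pending]
  occurs-check fail: d in (d -> c)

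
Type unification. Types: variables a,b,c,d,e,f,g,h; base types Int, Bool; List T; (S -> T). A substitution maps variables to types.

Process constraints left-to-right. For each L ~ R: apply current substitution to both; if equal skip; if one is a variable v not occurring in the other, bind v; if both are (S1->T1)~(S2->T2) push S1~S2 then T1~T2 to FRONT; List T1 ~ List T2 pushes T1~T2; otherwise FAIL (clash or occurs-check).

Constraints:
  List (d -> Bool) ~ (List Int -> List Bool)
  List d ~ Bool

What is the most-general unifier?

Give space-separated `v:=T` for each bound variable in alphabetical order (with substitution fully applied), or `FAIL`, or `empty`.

step 1: unify List (d -> Bool) ~ (List Int -> List Bool)  [subst: {-} | 1 pending]
  clash: List (d -> Bool) vs (List Int -> List Bool)

Answer: FAIL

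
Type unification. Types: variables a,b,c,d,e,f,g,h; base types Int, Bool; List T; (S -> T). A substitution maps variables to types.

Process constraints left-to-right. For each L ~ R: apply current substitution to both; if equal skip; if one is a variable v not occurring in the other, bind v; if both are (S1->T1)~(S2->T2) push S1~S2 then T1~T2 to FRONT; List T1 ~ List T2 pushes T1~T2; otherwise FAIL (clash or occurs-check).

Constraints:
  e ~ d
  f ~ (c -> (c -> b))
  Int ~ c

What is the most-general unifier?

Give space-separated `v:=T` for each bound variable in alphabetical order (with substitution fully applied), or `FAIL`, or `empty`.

step 1: unify e ~ d  [subst: {-} | 2 pending]
  bind e := d
step 2: unify f ~ (c -> (c -> b))  [subst: {e:=d} | 1 pending]
  bind f := (c -> (c -> b))
step 3: unify Int ~ c  [subst: {e:=d, f:=(c -> (c -> b))} | 0 pending]
  bind c := Int

Answer: c:=Int e:=d f:=(Int -> (Int -> b))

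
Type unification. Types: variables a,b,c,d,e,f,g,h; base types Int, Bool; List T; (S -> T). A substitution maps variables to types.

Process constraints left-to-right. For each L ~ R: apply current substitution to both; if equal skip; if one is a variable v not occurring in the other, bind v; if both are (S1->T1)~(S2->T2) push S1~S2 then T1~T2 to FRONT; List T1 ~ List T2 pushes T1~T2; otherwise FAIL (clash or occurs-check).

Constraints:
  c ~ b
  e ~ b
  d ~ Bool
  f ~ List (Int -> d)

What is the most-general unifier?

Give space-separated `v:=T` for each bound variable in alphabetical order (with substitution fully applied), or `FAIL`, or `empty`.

step 1: unify c ~ b  [subst: {-} | 3 pending]
  bind c := b
step 2: unify e ~ b  [subst: {c:=b} | 2 pending]
  bind e := b
step 3: unify d ~ Bool  [subst: {c:=b, e:=b} | 1 pending]
  bind d := Bool
step 4: unify f ~ List (Int -> Bool)  [subst: {c:=b, e:=b, d:=Bool} | 0 pending]
  bind f := List (Int -> Bool)

Answer: c:=b d:=Bool e:=b f:=List (Int -> Bool)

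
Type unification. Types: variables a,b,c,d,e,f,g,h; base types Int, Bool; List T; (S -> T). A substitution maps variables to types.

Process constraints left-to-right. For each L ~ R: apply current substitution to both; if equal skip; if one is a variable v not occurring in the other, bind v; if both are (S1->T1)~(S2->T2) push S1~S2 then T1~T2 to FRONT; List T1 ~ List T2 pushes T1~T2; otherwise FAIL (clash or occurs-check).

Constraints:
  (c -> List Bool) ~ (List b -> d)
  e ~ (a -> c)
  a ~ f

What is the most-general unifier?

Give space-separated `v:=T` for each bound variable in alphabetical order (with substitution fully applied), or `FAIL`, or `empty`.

step 1: unify (c -> List Bool) ~ (List b -> d)  [subst: {-} | 2 pending]
  -> decompose arrow: push c~List b, List Bool~d
step 2: unify c ~ List b  [subst: {-} | 3 pending]
  bind c := List b
step 3: unify List Bool ~ d  [subst: {c:=List b} | 2 pending]
  bind d := List Bool
step 4: unify e ~ (a -> List b)  [subst: {c:=List b, d:=List Bool} | 1 pending]
  bind e := (a -> List b)
step 5: unify a ~ f  [subst: {c:=List b, d:=List Bool, e:=(a -> List b)} | 0 pending]
  bind a := f

Answer: a:=f c:=List b d:=List Bool e:=(f -> List b)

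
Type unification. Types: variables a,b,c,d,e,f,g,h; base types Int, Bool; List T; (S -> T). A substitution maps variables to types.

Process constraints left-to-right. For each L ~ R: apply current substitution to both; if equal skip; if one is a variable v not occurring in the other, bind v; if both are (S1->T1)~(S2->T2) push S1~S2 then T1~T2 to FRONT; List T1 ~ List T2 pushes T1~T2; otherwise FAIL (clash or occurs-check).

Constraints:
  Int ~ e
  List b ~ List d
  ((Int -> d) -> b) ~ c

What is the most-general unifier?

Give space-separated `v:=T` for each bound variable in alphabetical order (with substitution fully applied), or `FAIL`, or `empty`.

step 1: unify Int ~ e  [subst: {-} | 2 pending]
  bind e := Int
step 2: unify List b ~ List d  [subst: {e:=Int} | 1 pending]
  -> decompose List: push b~d
step 3: unify b ~ d  [subst: {e:=Int} | 1 pending]
  bind b := d
step 4: unify ((Int -> d) -> d) ~ c  [subst: {e:=Int, b:=d} | 0 pending]
  bind c := ((Int -> d) -> d)

Answer: b:=d c:=((Int -> d) -> d) e:=Int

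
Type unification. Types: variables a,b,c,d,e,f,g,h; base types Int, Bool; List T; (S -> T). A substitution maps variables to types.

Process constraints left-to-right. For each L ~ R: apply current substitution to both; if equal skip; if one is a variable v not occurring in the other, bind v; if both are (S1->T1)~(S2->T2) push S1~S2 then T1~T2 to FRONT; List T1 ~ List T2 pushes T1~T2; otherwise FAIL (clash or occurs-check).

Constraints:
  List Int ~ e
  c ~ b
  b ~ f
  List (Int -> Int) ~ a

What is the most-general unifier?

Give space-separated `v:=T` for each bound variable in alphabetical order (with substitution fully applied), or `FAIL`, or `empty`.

Answer: a:=List (Int -> Int) b:=f c:=f e:=List Int

Derivation:
step 1: unify List Int ~ e  [subst: {-} | 3 pending]
  bind e := List Int
step 2: unify c ~ b  [subst: {e:=List Int} | 2 pending]
  bind c := b
step 3: unify b ~ f  [subst: {e:=List Int, c:=b} | 1 pending]
  bind b := f
step 4: unify List (Int -> Int) ~ a  [subst: {e:=List Int, c:=b, b:=f} | 0 pending]
  bind a := List (Int -> Int)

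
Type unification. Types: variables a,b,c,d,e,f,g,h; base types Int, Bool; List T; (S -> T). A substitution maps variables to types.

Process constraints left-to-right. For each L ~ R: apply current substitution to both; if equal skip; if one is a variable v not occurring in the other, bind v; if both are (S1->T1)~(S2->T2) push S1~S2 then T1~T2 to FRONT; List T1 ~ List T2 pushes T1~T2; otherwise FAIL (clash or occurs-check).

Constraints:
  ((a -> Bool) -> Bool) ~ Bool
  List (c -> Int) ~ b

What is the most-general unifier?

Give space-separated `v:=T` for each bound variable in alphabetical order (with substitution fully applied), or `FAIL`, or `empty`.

step 1: unify ((a -> Bool) -> Bool) ~ Bool  [subst: {-} | 1 pending]
  clash: ((a -> Bool) -> Bool) vs Bool

Answer: FAIL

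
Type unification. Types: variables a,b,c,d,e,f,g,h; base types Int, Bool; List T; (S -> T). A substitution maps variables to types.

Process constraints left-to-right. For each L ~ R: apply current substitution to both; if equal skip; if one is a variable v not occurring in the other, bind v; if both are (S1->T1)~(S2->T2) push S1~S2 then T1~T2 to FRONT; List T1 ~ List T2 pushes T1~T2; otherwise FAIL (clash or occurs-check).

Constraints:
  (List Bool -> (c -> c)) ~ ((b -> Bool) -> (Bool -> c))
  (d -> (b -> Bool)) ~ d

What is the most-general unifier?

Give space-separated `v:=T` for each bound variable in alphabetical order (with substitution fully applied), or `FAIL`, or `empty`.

Answer: FAIL

Derivation:
step 1: unify (List Bool -> (c -> c)) ~ ((b -> Bool) -> (Bool -> c))  [subst: {-} | 1 pending]
  -> decompose arrow: push List Bool~(b -> Bool), (c -> c)~(Bool -> c)
step 2: unify List Bool ~ (b -> Bool)  [subst: {-} | 2 pending]
  clash: List Bool vs (b -> Bool)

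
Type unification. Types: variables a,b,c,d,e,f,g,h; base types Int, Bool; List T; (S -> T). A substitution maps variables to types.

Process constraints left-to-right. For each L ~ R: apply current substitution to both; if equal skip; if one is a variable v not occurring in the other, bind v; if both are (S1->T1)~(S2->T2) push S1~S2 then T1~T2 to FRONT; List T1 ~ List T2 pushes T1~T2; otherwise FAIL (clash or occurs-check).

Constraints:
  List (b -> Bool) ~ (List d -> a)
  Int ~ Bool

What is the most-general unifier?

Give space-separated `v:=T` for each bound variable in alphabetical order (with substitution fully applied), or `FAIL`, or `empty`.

step 1: unify List (b -> Bool) ~ (List d -> a)  [subst: {-} | 1 pending]
  clash: List (b -> Bool) vs (List d -> a)

Answer: FAIL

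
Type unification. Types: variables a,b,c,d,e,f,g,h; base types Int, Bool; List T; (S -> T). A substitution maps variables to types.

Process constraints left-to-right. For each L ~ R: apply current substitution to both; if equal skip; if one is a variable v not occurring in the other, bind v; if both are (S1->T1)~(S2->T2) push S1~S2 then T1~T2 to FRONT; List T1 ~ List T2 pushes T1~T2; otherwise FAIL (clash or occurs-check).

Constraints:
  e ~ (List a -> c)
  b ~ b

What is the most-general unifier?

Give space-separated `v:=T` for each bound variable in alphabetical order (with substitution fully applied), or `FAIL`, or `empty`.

Answer: e:=(List a -> c)

Derivation:
step 1: unify e ~ (List a -> c)  [subst: {-} | 1 pending]
  bind e := (List a -> c)
step 2: unify b ~ b  [subst: {e:=(List a -> c)} | 0 pending]
  -> identical, skip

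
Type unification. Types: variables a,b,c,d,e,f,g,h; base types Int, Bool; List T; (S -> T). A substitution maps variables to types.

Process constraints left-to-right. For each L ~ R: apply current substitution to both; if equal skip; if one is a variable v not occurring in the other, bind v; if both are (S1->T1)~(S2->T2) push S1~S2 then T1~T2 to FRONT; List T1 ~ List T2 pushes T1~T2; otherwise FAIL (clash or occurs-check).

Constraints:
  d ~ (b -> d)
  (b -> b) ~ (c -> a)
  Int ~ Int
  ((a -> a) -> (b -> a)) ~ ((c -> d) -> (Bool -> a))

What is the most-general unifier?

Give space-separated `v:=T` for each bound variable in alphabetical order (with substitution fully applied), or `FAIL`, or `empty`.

Answer: FAIL

Derivation:
step 1: unify d ~ (b -> d)  [subst: {-} | 3 pending]
  occurs-check fail: d in (b -> d)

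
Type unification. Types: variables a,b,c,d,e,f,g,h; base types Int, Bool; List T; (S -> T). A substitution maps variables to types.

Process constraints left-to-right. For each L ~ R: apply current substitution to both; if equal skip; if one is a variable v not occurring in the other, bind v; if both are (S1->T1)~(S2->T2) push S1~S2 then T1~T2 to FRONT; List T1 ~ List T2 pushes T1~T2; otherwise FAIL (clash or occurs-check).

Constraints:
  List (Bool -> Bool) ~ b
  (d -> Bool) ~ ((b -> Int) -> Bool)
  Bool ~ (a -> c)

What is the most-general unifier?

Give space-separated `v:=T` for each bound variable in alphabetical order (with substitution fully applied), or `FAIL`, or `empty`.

step 1: unify List (Bool -> Bool) ~ b  [subst: {-} | 2 pending]
  bind b := List (Bool -> Bool)
step 2: unify (d -> Bool) ~ ((List (Bool -> Bool) -> Int) -> Bool)  [subst: {b:=List (Bool -> Bool)} | 1 pending]
  -> decompose arrow: push d~(List (Bool -> Bool) -> Int), Bool~Bool
step 3: unify d ~ (List (Bool -> Bool) -> Int)  [subst: {b:=List (Bool -> Bool)} | 2 pending]
  bind d := (List (Bool -> Bool) -> Int)
step 4: unify Bool ~ Bool  [subst: {b:=List (Bool -> Bool), d:=(List (Bool -> Bool) -> Int)} | 1 pending]
  -> identical, skip
step 5: unify Bool ~ (a -> c)  [subst: {b:=List (Bool -> Bool), d:=(List (Bool -> Bool) -> Int)} | 0 pending]
  clash: Bool vs (a -> c)

Answer: FAIL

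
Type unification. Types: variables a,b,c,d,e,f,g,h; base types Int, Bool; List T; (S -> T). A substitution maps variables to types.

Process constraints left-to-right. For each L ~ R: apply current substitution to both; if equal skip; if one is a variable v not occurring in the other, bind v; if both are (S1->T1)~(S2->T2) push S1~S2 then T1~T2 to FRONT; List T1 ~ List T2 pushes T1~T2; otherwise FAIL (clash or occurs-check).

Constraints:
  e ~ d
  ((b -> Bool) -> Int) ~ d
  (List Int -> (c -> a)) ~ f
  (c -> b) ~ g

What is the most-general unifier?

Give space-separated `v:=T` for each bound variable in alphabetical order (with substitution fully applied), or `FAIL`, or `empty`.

step 1: unify e ~ d  [subst: {-} | 3 pending]
  bind e := d
step 2: unify ((b -> Bool) -> Int) ~ d  [subst: {e:=d} | 2 pending]
  bind d := ((b -> Bool) -> Int)
step 3: unify (List Int -> (c -> a)) ~ f  [subst: {e:=d, d:=((b -> Bool) -> Int)} | 1 pending]
  bind f := (List Int -> (c -> a))
step 4: unify (c -> b) ~ g  [subst: {e:=d, d:=((b -> Bool) -> Int), f:=(List Int -> (c -> a))} | 0 pending]
  bind g := (c -> b)

Answer: d:=((b -> Bool) -> Int) e:=((b -> Bool) -> Int) f:=(List Int -> (c -> a)) g:=(c -> b)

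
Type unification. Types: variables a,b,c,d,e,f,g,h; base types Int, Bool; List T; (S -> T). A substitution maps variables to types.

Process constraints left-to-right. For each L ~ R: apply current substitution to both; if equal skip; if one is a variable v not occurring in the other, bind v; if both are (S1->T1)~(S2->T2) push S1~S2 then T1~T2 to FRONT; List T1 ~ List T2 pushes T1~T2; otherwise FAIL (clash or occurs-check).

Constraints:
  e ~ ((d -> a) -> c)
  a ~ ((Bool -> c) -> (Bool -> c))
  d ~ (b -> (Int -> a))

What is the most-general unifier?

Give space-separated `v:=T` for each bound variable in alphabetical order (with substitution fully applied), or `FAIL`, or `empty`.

step 1: unify e ~ ((d -> a) -> c)  [subst: {-} | 2 pending]
  bind e := ((d -> a) -> c)
step 2: unify a ~ ((Bool -> c) -> (Bool -> c))  [subst: {e:=((d -> a) -> c)} | 1 pending]
  bind a := ((Bool -> c) -> (Bool -> c))
step 3: unify d ~ (b -> (Int -> ((Bool -> c) -> (Bool -> c))))  [subst: {e:=((d -> a) -> c), a:=((Bool -> c) -> (Bool -> c))} | 0 pending]
  bind d := (b -> (Int -> ((Bool -> c) -> (Bool -> c))))

Answer: a:=((Bool -> c) -> (Bool -> c)) d:=(b -> (Int -> ((Bool -> c) -> (Bool -> c)))) e:=(((b -> (Int -> ((Bool -> c) -> (Bool -> c)))) -> ((Bool -> c) -> (Bool -> c))) -> c)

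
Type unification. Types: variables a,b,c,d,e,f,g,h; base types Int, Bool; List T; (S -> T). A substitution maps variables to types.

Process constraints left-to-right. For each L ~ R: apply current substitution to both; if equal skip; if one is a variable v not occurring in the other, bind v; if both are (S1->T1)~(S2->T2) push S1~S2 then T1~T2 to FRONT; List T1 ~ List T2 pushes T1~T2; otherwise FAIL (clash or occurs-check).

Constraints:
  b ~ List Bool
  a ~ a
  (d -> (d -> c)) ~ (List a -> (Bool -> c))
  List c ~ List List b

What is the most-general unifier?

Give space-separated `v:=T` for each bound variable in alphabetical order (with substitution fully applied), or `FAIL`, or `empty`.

step 1: unify b ~ List Bool  [subst: {-} | 3 pending]
  bind b := List Bool
step 2: unify a ~ a  [subst: {b:=List Bool} | 2 pending]
  -> identical, skip
step 3: unify (d -> (d -> c)) ~ (List a -> (Bool -> c))  [subst: {b:=List Bool} | 1 pending]
  -> decompose arrow: push d~List a, (d -> c)~(Bool -> c)
step 4: unify d ~ List a  [subst: {b:=List Bool} | 2 pending]
  bind d := List a
step 5: unify (List a -> c) ~ (Bool -> c)  [subst: {b:=List Bool, d:=List a} | 1 pending]
  -> decompose arrow: push List a~Bool, c~c
step 6: unify List a ~ Bool  [subst: {b:=List Bool, d:=List a} | 2 pending]
  clash: List a vs Bool

Answer: FAIL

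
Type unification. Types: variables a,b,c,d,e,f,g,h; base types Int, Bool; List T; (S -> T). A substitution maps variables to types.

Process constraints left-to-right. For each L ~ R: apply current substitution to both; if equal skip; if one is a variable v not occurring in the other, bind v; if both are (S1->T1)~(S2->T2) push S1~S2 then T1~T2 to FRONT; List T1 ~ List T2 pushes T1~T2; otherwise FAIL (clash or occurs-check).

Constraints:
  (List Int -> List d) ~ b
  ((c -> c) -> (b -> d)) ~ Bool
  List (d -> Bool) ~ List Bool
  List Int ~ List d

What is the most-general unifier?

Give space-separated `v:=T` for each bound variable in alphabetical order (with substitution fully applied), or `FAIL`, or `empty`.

step 1: unify (List Int -> List d) ~ b  [subst: {-} | 3 pending]
  bind b := (List Int -> List d)
step 2: unify ((c -> c) -> ((List Int -> List d) -> d)) ~ Bool  [subst: {b:=(List Int -> List d)} | 2 pending]
  clash: ((c -> c) -> ((List Int -> List d) -> d)) vs Bool

Answer: FAIL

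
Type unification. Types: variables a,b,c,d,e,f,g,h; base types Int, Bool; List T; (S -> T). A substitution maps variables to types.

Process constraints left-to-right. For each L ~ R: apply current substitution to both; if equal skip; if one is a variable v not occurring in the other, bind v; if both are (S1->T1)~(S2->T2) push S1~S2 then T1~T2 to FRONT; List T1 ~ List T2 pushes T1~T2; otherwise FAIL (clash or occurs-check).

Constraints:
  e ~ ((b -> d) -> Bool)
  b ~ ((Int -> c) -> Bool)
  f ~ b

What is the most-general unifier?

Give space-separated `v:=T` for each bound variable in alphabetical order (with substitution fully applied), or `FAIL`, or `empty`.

Answer: b:=((Int -> c) -> Bool) e:=((((Int -> c) -> Bool) -> d) -> Bool) f:=((Int -> c) -> Bool)

Derivation:
step 1: unify e ~ ((b -> d) -> Bool)  [subst: {-} | 2 pending]
  bind e := ((b -> d) -> Bool)
step 2: unify b ~ ((Int -> c) -> Bool)  [subst: {e:=((b -> d) -> Bool)} | 1 pending]
  bind b := ((Int -> c) -> Bool)
step 3: unify f ~ ((Int -> c) -> Bool)  [subst: {e:=((b -> d) -> Bool), b:=((Int -> c) -> Bool)} | 0 pending]
  bind f := ((Int -> c) -> Bool)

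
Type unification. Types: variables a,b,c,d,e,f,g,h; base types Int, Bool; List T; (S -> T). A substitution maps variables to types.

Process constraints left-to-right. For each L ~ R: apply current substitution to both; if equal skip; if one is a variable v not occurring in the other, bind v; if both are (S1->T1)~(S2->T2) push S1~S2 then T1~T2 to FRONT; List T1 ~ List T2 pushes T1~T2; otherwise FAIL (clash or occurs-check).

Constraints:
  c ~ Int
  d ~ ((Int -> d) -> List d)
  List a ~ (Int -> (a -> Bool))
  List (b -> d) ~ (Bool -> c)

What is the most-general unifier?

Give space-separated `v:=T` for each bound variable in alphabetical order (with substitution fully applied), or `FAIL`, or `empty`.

step 1: unify c ~ Int  [subst: {-} | 3 pending]
  bind c := Int
step 2: unify d ~ ((Int -> d) -> List d)  [subst: {c:=Int} | 2 pending]
  occurs-check fail: d in ((Int -> d) -> List d)

Answer: FAIL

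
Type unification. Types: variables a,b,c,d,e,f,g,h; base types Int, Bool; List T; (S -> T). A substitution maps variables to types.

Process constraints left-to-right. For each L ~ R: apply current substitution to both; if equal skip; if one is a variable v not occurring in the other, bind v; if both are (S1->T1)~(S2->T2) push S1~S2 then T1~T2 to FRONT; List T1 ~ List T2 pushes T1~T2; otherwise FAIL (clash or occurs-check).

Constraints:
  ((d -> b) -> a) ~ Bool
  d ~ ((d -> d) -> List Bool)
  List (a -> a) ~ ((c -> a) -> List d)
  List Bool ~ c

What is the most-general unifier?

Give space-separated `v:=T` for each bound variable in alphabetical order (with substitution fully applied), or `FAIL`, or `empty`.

step 1: unify ((d -> b) -> a) ~ Bool  [subst: {-} | 3 pending]
  clash: ((d -> b) -> a) vs Bool

Answer: FAIL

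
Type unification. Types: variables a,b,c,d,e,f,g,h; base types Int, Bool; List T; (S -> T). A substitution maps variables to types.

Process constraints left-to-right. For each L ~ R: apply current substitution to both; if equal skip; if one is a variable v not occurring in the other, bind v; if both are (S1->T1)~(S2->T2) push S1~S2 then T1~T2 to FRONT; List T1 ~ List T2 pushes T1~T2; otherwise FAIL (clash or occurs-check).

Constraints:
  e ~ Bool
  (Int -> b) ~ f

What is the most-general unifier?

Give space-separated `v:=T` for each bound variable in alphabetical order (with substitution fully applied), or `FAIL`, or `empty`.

step 1: unify e ~ Bool  [subst: {-} | 1 pending]
  bind e := Bool
step 2: unify (Int -> b) ~ f  [subst: {e:=Bool} | 0 pending]
  bind f := (Int -> b)

Answer: e:=Bool f:=(Int -> b)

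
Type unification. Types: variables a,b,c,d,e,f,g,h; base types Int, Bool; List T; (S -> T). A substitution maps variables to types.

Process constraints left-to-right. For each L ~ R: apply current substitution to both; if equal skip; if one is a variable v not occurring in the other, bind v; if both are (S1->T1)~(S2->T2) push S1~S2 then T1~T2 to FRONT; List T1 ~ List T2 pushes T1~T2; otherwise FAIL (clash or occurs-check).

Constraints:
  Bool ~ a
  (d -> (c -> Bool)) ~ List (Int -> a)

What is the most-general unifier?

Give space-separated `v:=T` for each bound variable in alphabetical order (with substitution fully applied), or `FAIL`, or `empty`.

step 1: unify Bool ~ a  [subst: {-} | 1 pending]
  bind a := Bool
step 2: unify (d -> (c -> Bool)) ~ List (Int -> Bool)  [subst: {a:=Bool} | 0 pending]
  clash: (d -> (c -> Bool)) vs List (Int -> Bool)

Answer: FAIL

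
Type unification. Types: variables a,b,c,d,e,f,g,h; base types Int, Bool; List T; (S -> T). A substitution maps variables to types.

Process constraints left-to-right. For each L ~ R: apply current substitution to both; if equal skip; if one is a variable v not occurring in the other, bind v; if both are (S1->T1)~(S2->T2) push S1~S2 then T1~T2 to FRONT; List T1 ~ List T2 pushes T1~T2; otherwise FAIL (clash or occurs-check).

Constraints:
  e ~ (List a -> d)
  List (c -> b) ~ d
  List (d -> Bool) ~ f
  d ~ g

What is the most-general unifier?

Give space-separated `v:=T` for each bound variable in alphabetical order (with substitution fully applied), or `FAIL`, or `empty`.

step 1: unify e ~ (List a -> d)  [subst: {-} | 3 pending]
  bind e := (List a -> d)
step 2: unify List (c -> b) ~ d  [subst: {e:=(List a -> d)} | 2 pending]
  bind d := List (c -> b)
step 3: unify List (List (c -> b) -> Bool) ~ f  [subst: {e:=(List a -> d), d:=List (c -> b)} | 1 pending]
  bind f := List (List (c -> b) -> Bool)
step 4: unify List (c -> b) ~ g  [subst: {e:=(List a -> d), d:=List (c -> b), f:=List (List (c -> b) -> Bool)} | 0 pending]
  bind g := List (c -> b)

Answer: d:=List (c -> b) e:=(List a -> List (c -> b)) f:=List (List (c -> b) -> Bool) g:=List (c -> b)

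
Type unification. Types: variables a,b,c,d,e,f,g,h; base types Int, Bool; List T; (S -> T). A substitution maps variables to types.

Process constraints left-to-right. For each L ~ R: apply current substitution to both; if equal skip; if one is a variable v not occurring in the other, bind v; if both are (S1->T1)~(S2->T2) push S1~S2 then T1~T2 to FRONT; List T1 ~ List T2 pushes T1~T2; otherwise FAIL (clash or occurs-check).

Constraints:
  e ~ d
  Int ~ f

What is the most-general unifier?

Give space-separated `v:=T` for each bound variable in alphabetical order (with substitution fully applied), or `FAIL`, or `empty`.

Answer: e:=d f:=Int

Derivation:
step 1: unify e ~ d  [subst: {-} | 1 pending]
  bind e := d
step 2: unify Int ~ f  [subst: {e:=d} | 0 pending]
  bind f := Int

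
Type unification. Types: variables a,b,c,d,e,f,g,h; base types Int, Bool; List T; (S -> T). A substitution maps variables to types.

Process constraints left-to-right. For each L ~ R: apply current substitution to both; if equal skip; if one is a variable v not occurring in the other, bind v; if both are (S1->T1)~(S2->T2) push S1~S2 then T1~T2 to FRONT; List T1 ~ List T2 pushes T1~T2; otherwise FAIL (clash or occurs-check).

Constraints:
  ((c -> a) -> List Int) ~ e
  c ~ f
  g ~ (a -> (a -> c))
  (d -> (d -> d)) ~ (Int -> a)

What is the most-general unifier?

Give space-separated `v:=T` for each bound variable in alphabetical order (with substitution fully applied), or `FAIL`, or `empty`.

Answer: a:=(Int -> Int) c:=f d:=Int e:=((f -> (Int -> Int)) -> List Int) g:=((Int -> Int) -> ((Int -> Int) -> f))

Derivation:
step 1: unify ((c -> a) -> List Int) ~ e  [subst: {-} | 3 pending]
  bind e := ((c -> a) -> List Int)
step 2: unify c ~ f  [subst: {e:=((c -> a) -> List Int)} | 2 pending]
  bind c := f
step 3: unify g ~ (a -> (a -> f))  [subst: {e:=((c -> a) -> List Int), c:=f} | 1 pending]
  bind g := (a -> (a -> f))
step 4: unify (d -> (d -> d)) ~ (Int -> a)  [subst: {e:=((c -> a) -> List Int), c:=f, g:=(a -> (a -> f))} | 0 pending]
  -> decompose arrow: push d~Int, (d -> d)~a
step 5: unify d ~ Int  [subst: {e:=((c -> a) -> List Int), c:=f, g:=(a -> (a -> f))} | 1 pending]
  bind d := Int
step 6: unify (Int -> Int) ~ a  [subst: {e:=((c -> a) -> List Int), c:=f, g:=(a -> (a -> f)), d:=Int} | 0 pending]
  bind a := (Int -> Int)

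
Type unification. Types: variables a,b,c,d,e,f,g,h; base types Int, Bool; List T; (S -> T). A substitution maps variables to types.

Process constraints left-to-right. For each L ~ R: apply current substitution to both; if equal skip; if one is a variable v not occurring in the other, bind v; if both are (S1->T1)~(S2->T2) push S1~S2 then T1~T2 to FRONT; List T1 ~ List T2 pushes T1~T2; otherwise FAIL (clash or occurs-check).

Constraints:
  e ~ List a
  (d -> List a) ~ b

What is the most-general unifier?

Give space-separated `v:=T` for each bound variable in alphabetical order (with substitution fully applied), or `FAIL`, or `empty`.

step 1: unify e ~ List a  [subst: {-} | 1 pending]
  bind e := List a
step 2: unify (d -> List a) ~ b  [subst: {e:=List a} | 0 pending]
  bind b := (d -> List a)

Answer: b:=(d -> List a) e:=List a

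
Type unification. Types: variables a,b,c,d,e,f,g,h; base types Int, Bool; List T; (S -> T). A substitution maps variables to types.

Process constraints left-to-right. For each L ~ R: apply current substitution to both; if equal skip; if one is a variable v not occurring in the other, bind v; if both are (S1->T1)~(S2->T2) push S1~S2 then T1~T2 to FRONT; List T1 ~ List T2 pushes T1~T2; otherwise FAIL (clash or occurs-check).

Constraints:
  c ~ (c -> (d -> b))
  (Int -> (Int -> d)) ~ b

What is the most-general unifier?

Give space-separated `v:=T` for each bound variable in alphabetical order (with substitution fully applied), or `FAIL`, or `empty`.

step 1: unify c ~ (c -> (d -> b))  [subst: {-} | 1 pending]
  occurs-check fail: c in (c -> (d -> b))

Answer: FAIL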